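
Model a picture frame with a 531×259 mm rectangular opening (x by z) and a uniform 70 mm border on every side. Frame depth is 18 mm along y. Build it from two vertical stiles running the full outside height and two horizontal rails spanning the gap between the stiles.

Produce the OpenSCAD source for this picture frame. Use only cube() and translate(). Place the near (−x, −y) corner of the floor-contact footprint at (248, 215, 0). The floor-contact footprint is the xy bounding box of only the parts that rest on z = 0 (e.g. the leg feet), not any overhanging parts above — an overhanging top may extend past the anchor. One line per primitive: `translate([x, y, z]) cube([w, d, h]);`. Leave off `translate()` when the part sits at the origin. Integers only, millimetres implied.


translate([248, 215, 0]) cube([70, 18, 399]);
translate([849, 215, 0]) cube([70, 18, 399]);
translate([318, 215, 0]) cube([531, 18, 70]);
translate([318, 215, 329]) cube([531, 18, 70]);


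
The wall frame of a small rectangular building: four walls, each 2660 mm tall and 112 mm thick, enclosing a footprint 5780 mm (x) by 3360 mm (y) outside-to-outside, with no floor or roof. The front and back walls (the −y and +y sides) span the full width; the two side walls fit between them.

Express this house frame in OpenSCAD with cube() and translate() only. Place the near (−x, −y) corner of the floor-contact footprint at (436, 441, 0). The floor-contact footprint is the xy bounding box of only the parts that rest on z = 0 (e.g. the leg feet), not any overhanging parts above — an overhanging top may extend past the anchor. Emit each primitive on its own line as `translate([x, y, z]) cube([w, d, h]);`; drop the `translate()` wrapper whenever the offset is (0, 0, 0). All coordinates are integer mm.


translate([436, 441, 0]) cube([5780, 112, 2660]);
translate([436, 3689, 0]) cube([5780, 112, 2660]);
translate([436, 553, 0]) cube([112, 3136, 2660]);
translate([6104, 553, 0]) cube([112, 3136, 2660]);


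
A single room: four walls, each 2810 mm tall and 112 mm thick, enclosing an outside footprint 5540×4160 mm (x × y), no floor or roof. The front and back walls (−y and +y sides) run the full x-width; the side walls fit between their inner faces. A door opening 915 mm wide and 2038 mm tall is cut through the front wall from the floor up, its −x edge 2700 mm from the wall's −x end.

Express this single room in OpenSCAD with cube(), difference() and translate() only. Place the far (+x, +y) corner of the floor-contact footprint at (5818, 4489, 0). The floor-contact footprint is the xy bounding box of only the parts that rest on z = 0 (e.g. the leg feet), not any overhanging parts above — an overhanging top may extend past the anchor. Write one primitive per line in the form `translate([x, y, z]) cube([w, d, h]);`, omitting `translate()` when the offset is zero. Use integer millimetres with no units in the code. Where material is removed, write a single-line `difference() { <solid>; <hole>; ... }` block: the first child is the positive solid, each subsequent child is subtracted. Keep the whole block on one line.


difference() { translate([278, 329, 0]) cube([5540, 112, 2810]); translate([2978, 329, 0]) cube([915, 112, 2038]); }
translate([278, 4377, 0]) cube([5540, 112, 2810]);
translate([278, 441, 0]) cube([112, 3936, 2810]);
translate([5706, 441, 0]) cube([112, 3936, 2810]);


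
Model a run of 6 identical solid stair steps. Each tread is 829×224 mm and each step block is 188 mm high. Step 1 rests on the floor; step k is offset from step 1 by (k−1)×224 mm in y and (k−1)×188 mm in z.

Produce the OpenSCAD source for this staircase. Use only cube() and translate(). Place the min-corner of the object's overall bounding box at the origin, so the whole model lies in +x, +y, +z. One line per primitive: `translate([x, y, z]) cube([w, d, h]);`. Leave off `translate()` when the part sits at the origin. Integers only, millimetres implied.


cube([829, 224, 188]);
translate([0, 224, 188]) cube([829, 224, 188]);
translate([0, 448, 376]) cube([829, 224, 188]);
translate([0, 672, 564]) cube([829, 224, 188]);
translate([0, 896, 752]) cube([829, 224, 188]);
translate([0, 1120, 940]) cube([829, 224, 188]);


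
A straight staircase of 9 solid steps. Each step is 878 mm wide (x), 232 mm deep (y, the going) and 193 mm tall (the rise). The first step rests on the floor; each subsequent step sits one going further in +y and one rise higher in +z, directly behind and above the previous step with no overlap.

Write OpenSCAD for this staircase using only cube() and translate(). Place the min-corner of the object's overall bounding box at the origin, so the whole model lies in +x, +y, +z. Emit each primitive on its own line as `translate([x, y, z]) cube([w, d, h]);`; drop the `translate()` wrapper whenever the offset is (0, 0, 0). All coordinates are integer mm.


cube([878, 232, 193]);
translate([0, 232, 193]) cube([878, 232, 193]);
translate([0, 464, 386]) cube([878, 232, 193]);
translate([0, 696, 579]) cube([878, 232, 193]);
translate([0, 928, 772]) cube([878, 232, 193]);
translate([0, 1160, 965]) cube([878, 232, 193]);
translate([0, 1392, 1158]) cube([878, 232, 193]);
translate([0, 1624, 1351]) cube([878, 232, 193]);
translate([0, 1856, 1544]) cube([878, 232, 193]);


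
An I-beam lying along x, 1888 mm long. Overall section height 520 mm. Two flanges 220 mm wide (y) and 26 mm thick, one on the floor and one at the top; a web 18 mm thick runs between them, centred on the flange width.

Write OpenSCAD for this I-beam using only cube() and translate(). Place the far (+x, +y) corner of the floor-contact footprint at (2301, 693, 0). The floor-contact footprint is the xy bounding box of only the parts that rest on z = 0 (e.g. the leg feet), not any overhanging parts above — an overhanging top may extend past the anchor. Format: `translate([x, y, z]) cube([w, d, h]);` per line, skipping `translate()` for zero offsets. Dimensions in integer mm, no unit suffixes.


translate([413, 473, 0]) cube([1888, 220, 26]);
translate([413, 574, 26]) cube([1888, 18, 468]);
translate([413, 473, 494]) cube([1888, 220, 26]);


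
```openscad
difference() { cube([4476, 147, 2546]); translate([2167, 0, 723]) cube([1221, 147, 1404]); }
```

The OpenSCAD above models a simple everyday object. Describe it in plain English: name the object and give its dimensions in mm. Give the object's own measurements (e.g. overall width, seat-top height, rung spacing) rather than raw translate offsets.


A wall 4476 mm long (x), 147 mm thick (y), 2546 mm tall, with a rectangular window opening cut through it. The opening is 1221 mm wide and 1404 mm tall; its sill is at z = 723 mm and its near (−x) edge is 2167 mm from the wall's −x end. The opening passes through the full wall thickness.


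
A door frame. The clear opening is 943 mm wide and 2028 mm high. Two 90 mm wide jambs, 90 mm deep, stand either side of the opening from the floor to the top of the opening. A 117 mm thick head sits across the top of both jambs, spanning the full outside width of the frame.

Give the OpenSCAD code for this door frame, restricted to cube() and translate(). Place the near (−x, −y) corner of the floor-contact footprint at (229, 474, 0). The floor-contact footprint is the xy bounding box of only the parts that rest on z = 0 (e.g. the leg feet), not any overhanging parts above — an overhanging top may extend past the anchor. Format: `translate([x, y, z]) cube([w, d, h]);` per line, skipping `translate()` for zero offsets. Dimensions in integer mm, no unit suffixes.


translate([229, 474, 0]) cube([90, 90, 2028]);
translate([1262, 474, 0]) cube([90, 90, 2028]);
translate([229, 474, 2028]) cube([1123, 90, 117]);


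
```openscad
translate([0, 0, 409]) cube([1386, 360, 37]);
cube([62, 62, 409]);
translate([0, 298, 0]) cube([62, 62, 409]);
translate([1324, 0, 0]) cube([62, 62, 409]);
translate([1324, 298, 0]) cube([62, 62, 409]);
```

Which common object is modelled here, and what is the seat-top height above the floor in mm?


A bench. The seat-top height is 446 mm.

A long slab on four corner posts — a bench. The slab sits at z = 409 with thickness 37, so the top is 409 + 37 = 446 mm.


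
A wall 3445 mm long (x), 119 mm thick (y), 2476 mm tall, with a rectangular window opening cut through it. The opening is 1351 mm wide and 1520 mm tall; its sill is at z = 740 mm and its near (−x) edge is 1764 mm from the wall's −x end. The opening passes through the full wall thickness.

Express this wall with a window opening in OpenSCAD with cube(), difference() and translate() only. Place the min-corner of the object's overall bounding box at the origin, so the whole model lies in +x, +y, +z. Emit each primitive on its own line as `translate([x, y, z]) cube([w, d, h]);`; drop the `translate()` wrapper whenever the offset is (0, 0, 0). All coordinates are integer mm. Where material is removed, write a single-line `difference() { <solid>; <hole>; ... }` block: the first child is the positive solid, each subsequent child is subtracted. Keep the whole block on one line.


difference() { cube([3445, 119, 2476]); translate([1764, 0, 740]) cube([1351, 119, 1520]); }


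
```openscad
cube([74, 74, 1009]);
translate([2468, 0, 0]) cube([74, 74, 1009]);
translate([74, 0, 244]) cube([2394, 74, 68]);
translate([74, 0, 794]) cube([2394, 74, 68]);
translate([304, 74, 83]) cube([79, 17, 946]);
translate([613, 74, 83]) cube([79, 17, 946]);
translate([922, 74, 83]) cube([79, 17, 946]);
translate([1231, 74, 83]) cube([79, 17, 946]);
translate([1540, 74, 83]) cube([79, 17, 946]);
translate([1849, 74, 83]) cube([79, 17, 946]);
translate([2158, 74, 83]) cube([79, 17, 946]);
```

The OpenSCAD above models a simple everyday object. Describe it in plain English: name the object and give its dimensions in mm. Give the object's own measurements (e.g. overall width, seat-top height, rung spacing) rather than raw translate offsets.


A fence section. Two 74×74 mm posts, 1009 mm tall, stand on the floor with a clear span of 2394 mm between their inner faces. Two horizontal rails of 74×68 mm section span the gap between the posts with their undersides at z = 244 mm and z = 794 mm, flush with the posts' −y face. 7 pickets, each 79 mm wide, 17 mm thick and 946 mm tall, are fixed to the +y face of the rails with their bottoms at z = 83 mm, spaced across the span with a 230 mm gap after the −x post and between neighbouring pickets, with 231 mm left before the +x post.


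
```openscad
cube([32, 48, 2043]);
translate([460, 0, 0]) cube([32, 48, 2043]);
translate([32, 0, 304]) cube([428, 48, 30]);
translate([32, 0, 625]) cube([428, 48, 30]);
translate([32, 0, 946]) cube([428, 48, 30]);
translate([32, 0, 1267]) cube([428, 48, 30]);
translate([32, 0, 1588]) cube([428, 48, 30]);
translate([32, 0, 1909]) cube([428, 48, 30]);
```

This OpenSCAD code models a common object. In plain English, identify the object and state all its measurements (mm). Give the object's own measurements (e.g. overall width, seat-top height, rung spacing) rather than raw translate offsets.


A straight ladder. Two 32×48 mm vertical rails, 2043 mm tall, stand 492 mm apart (outside-to-outside) with their front faces coplanar on the −y side. 6 rungs, each 48 mm deep and 30 mm tall, span between the inner faces of the rails, front faces flush with the rails. The lowest rung's underside is at z = 304 mm and rungs are spaced 321 mm apart (underside to underside).


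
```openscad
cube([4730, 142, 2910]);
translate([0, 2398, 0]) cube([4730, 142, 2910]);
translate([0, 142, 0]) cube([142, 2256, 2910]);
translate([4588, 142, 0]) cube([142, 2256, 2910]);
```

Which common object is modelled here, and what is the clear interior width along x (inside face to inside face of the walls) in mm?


A house (or room) frame. The interior width is 4446 mm.

Four 2910 mm walls enclosing a rectangle with no floor or roof — a room or house frame. Outside width is 4730 mm and wall thickness is 142 mm, so the interior width is 4730 − 2 × 142 = 4446 mm.


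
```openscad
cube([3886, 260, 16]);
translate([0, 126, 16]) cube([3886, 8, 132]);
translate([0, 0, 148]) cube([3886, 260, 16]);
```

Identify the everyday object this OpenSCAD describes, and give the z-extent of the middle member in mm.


An I-beam. The web height is 132 mm.

Two wide flanges with a thin centred web — an I-beam. Overall 164 mm minus two 16 mm flanges gives a web of 164 − 2·16 = 132 mm.


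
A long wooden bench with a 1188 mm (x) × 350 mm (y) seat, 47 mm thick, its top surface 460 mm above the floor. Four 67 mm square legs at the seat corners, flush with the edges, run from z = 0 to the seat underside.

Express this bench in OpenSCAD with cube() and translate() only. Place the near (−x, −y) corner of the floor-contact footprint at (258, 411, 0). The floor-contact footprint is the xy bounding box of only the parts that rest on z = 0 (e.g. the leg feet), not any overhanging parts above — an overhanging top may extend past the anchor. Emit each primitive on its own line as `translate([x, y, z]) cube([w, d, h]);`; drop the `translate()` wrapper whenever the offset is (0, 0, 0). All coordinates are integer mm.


translate([258, 411, 413]) cube([1188, 350, 47]);
translate([258, 411, 0]) cube([67, 67, 413]);
translate([258, 694, 0]) cube([67, 67, 413]);
translate([1379, 411, 0]) cube([67, 67, 413]);
translate([1379, 694, 0]) cube([67, 67, 413]);


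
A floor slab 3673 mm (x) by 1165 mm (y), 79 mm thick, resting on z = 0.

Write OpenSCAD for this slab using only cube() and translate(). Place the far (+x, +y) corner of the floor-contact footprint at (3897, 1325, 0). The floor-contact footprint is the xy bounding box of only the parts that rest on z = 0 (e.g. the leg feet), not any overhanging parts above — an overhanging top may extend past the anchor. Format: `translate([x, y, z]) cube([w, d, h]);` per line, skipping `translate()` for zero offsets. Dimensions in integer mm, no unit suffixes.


translate([224, 160, 0]) cube([3673, 1165, 79]);


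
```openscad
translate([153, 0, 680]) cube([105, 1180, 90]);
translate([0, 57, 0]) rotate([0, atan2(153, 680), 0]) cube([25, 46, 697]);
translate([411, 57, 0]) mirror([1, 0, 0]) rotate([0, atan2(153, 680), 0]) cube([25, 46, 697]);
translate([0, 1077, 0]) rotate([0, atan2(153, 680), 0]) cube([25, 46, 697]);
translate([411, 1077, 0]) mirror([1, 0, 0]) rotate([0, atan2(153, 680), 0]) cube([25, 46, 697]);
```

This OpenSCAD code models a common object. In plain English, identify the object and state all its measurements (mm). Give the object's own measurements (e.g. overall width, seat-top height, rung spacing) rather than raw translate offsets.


A sawhorse. A 105×1180×90 mm beam (x, y, z) sits on two A-frame leg pairs. Each pair is two raked legs of 25×46 mm section (46 mm along y) splaying symmetrically in x. Each leg rises 680 mm vertically over 153 mm of horizontal reach and is 697 mm long along its own axis. Every leg's outer bottom edge rests on the floor and its outer top edge meets a bottom edge of the beam — the left legs (tilting toward +x) meet the beam's −x bottom edge, the right legs (their mirror images, tilting toward −x) meet its +x bottom edge — so the leg tops tuck under the beam, the beam's underside is 680 mm above the floor, and the feet are 411 mm apart outside-to-outside with the beam centred between them. The two leg pairs are set in 57 mm from either end of the beam.


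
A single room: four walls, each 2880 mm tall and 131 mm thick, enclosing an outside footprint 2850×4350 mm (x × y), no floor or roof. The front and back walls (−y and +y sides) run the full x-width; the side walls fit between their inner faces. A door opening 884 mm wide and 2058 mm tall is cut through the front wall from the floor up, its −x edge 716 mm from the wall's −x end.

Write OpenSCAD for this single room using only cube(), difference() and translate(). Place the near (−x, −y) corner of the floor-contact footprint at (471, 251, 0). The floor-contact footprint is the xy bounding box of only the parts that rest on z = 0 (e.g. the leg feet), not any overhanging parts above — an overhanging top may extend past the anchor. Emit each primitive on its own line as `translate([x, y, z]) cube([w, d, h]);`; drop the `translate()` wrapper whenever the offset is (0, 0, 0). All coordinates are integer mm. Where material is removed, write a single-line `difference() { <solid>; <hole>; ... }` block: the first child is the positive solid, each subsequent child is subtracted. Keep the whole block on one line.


difference() { translate([471, 251, 0]) cube([2850, 131, 2880]); translate([1187, 251, 0]) cube([884, 131, 2058]); }
translate([471, 4470, 0]) cube([2850, 131, 2880]);
translate([471, 382, 0]) cube([131, 4088, 2880]);
translate([3190, 382, 0]) cube([131, 4088, 2880]);


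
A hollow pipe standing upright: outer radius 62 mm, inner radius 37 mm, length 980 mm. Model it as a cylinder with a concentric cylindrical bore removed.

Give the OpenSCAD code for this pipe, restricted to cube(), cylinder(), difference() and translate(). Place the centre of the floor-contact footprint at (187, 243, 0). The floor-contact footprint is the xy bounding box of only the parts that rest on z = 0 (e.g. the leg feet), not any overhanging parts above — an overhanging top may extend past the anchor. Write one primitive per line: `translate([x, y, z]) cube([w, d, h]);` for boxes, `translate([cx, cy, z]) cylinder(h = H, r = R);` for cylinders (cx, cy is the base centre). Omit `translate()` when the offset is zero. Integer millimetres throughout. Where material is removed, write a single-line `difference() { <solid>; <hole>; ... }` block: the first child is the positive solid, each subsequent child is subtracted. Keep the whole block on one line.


difference() { translate([187, 243, 0]) cylinder(h = 980, r = 62); translate([187, 243, 0]) cylinder(h = 980, r = 37); }


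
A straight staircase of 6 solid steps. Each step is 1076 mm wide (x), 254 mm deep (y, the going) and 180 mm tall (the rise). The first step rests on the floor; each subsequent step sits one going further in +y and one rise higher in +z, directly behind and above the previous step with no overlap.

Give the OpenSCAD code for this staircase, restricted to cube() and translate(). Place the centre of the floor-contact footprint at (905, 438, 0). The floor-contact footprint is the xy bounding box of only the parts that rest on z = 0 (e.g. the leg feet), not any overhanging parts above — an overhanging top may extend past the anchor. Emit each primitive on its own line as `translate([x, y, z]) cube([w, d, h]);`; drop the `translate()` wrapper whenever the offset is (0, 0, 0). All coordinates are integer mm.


translate([367, 311, 0]) cube([1076, 254, 180]);
translate([367, 565, 180]) cube([1076, 254, 180]);
translate([367, 819, 360]) cube([1076, 254, 180]);
translate([367, 1073, 540]) cube([1076, 254, 180]);
translate([367, 1327, 720]) cube([1076, 254, 180]);
translate([367, 1581, 900]) cube([1076, 254, 180]);


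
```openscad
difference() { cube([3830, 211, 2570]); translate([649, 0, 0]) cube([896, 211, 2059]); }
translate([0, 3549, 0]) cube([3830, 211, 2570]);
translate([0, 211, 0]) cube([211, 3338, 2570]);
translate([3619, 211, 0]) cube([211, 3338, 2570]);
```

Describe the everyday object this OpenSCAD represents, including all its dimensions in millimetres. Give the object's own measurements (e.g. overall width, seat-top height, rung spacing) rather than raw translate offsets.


A single room: four walls, each 2570 mm tall and 211 mm thick, enclosing an outside footprint 3830×3760 mm (x × y), no floor or roof. The front and back walls (−y and +y sides) run the full x-width; the side walls fit between their inner faces. A door opening 896 mm wide and 2059 mm tall is cut through the front wall from the floor up, its −x edge 649 mm from the wall's −x end.


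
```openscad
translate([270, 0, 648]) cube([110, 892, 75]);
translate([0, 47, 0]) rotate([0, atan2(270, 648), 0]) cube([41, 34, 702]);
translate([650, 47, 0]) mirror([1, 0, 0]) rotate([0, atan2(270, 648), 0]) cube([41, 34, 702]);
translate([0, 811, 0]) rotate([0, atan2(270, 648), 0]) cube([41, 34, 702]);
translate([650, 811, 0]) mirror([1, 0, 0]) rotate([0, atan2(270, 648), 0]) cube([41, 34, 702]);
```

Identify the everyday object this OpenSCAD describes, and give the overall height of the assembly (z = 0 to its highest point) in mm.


A sawhorse. The overall height is 723 mm.

A beam across two mirrored pairs of raked legs — a sawhorse. The beam's underside is at z = 648 (matching the legs' vertical rise in atan2(270, 648)) and the beam is 75 mm tall, so its top is at 648 + 75 = 723 mm. The raked legs top out at the beam's underside, so that is the highest point.


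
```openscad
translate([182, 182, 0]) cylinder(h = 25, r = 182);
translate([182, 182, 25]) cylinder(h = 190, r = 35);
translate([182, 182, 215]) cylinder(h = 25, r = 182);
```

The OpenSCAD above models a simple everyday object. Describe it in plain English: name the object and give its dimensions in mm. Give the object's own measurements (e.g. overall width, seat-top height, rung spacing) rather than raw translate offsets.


A spool: two coaxial disc flanges of radius 182 mm and thickness 25 mm, joined by a core cylinder of radius 35 mm and height 190 mm. The lower flange rests on z = 0 and the three cylinders share a vertical axis.


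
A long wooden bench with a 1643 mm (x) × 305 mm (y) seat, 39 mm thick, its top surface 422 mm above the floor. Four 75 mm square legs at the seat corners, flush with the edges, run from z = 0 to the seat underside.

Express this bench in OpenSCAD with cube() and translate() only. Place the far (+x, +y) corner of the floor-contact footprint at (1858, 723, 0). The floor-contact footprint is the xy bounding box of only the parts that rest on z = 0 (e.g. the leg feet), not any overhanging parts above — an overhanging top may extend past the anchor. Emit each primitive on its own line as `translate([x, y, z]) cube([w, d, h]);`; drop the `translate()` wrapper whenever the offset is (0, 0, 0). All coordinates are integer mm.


translate([215, 418, 383]) cube([1643, 305, 39]);
translate([215, 418, 0]) cube([75, 75, 383]);
translate([215, 648, 0]) cube([75, 75, 383]);
translate([1783, 418, 0]) cube([75, 75, 383]);
translate([1783, 648, 0]) cube([75, 75, 383]);


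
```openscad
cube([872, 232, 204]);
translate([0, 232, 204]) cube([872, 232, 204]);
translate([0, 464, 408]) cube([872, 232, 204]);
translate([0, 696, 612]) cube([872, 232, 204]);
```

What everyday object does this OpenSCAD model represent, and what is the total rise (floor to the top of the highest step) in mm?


A staircase. The total rise is 816 mm.

4 identical blocks, each offset up and back from the previous — a staircase. Each step is 204 mm tall and there are 4 of them, so the total rise is 4 × 204 = 816 mm.


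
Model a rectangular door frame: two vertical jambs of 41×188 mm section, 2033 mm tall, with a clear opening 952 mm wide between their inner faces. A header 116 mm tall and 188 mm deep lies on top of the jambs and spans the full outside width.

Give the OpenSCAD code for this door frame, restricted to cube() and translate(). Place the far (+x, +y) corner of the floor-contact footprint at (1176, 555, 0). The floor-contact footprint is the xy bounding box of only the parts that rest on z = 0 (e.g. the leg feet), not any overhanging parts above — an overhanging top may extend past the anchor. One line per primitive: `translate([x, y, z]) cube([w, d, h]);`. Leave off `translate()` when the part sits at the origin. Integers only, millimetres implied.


translate([142, 367, 0]) cube([41, 188, 2033]);
translate([1135, 367, 0]) cube([41, 188, 2033]);
translate([142, 367, 2033]) cube([1034, 188, 116]);


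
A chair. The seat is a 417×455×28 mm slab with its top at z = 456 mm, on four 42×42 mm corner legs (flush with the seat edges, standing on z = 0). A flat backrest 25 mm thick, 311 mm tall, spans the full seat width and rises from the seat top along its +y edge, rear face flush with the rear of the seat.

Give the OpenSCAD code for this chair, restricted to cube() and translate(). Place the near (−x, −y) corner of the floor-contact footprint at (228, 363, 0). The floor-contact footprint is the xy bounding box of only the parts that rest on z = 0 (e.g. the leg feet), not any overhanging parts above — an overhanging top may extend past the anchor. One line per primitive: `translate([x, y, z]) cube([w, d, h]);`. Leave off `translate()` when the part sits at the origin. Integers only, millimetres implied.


translate([228, 363, 428]) cube([417, 455, 28]);
translate([228, 363, 0]) cube([42, 42, 428]);
translate([603, 363, 0]) cube([42, 42, 428]);
translate([228, 776, 0]) cube([42, 42, 428]);
translate([603, 776, 0]) cube([42, 42, 428]);
translate([228, 793, 456]) cube([417, 25, 311]);


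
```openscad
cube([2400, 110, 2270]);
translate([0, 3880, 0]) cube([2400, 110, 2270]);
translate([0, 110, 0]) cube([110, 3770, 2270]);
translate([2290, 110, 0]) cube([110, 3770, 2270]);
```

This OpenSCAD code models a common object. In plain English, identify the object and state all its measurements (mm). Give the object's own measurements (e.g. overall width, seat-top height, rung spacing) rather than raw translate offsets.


The wall frame of a small rectangular building: four walls, each 2270 mm tall and 110 mm thick, enclosing a footprint 2400 mm (x) by 3990 mm (y) outside-to-outside, with no floor or roof. The front and back walls (the −y and +y sides) span the full width; the two side walls fit between them.


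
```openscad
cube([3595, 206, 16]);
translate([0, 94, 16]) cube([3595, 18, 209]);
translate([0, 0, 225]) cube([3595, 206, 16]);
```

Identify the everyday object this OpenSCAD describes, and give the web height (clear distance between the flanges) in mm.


An I-beam. The web height is 209 mm.

Two wide flanges with a thin centred web — an I-beam. Overall 241 mm minus two 16 mm flanges gives a web of 241 − 2·16 = 209 mm.


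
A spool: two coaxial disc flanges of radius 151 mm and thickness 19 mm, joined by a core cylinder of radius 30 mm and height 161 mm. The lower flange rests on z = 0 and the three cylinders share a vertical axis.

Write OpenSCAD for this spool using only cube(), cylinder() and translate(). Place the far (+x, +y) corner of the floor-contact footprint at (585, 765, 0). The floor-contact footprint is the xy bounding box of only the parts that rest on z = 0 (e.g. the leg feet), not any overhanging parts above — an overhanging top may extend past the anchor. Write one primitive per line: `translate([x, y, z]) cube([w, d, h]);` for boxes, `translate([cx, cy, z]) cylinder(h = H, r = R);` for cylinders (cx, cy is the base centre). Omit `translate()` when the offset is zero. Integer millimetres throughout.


translate([434, 614, 0]) cylinder(h = 19, r = 151);
translate([434, 614, 19]) cylinder(h = 161, r = 30);
translate([434, 614, 180]) cylinder(h = 19, r = 151);


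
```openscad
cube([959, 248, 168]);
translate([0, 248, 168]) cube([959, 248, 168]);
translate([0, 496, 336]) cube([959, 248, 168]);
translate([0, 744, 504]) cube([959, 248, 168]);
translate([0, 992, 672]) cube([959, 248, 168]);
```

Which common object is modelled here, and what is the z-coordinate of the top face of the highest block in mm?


A staircase. The total rise is 840 mm.

5 identical blocks, each offset up and back from the previous — a staircase. Each step is 168 mm tall and there are 5 of them, so the total rise is 5 × 168 = 840 mm.


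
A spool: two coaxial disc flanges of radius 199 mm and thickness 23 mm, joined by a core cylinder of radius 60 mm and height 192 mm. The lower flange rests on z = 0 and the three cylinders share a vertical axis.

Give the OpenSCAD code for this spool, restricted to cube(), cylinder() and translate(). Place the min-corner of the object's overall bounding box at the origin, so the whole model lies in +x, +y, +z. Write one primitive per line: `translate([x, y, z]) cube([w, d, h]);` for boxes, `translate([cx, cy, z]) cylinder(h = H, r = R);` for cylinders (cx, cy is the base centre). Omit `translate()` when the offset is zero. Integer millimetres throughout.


translate([199, 199, 0]) cylinder(h = 23, r = 199);
translate([199, 199, 23]) cylinder(h = 192, r = 60);
translate([199, 199, 215]) cylinder(h = 23, r = 199);


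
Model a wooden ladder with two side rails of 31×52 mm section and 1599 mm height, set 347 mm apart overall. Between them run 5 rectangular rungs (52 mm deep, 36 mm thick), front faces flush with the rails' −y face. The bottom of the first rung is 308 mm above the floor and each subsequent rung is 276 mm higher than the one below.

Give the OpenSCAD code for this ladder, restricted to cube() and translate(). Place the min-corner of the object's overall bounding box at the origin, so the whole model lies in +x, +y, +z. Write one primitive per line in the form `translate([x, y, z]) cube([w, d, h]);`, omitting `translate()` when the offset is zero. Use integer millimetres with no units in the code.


// rung span = 347 - 2*31 = 285
// rung[k] z = 308 + k*276
cube([31, 52, 1599]);
translate([316, 0, 0]) cube([31, 52, 1599]);
translate([31, 0, 308]) cube([285, 52, 36]);
translate([31, 0, 584]) cube([285, 52, 36]);
translate([31, 0, 860]) cube([285, 52, 36]);
translate([31, 0, 1136]) cube([285, 52, 36]);
translate([31, 0, 1412]) cube([285, 52, 36]);


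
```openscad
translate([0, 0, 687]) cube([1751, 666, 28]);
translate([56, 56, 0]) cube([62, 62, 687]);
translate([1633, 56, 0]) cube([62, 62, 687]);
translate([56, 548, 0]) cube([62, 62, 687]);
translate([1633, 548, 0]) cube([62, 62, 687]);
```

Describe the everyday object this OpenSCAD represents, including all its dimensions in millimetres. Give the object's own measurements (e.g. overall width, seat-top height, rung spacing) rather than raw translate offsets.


A table: top 1751 mm (x) × 666 mm (y), 28 mm thick, upper face at z = 715 mm, on four 62×62 mm square legs, each inset 56 mm from the nearest pair of top edges from z = 0 to the bottom of the top.


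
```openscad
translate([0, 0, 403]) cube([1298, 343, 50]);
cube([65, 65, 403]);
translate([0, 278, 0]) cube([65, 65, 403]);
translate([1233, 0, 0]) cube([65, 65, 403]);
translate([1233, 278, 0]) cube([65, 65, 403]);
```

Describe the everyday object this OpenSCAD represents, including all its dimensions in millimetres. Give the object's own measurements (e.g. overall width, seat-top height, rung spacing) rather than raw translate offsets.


A bench: a 1298×343 mm seat slab, 50 mm thick, top at z = 453 mm, on four 65×65 mm square legs flush with the seat corners and standing on z = 0.


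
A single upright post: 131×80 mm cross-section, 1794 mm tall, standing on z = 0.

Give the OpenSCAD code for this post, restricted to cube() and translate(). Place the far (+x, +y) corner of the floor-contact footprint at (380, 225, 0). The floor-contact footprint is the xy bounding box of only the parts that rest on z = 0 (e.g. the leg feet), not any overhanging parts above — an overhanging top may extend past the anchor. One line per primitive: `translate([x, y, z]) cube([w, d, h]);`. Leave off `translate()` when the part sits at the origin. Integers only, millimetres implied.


translate([249, 145, 0]) cube([131, 80, 1794]);


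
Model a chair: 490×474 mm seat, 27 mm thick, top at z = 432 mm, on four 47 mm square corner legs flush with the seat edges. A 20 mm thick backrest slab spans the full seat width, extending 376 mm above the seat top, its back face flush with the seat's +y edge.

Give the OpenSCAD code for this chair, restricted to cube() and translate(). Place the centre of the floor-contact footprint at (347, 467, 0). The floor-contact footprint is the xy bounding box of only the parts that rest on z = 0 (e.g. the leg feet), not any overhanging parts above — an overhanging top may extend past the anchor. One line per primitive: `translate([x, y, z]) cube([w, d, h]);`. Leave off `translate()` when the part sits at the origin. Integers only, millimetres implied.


// leg_h = 432 - 27 = 405
translate([102, 230, 405]) cube([490, 474, 27]);
translate([102, 230, 0]) cube([47, 47, 405]);
translate([545, 230, 0]) cube([47, 47, 405]);
translate([102, 657, 0]) cube([47, 47, 405]);
translate([545, 657, 0]) cube([47, 47, 405]);
translate([102, 684, 432]) cube([490, 20, 376]);


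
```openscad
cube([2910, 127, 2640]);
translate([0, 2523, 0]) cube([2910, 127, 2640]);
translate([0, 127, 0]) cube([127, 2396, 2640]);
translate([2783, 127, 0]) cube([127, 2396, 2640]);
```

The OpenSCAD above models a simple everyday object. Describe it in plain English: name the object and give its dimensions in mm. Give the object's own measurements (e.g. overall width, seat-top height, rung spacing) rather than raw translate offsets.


The wall frame of a small rectangular building: four walls, each 2640 mm tall and 127 mm thick, enclosing a footprint 2910 mm (x) by 2650 mm (y) outside-to-outside, with no floor or roof. The front and back walls (the −y and +y sides) span the full width; the two side walls fit between them.


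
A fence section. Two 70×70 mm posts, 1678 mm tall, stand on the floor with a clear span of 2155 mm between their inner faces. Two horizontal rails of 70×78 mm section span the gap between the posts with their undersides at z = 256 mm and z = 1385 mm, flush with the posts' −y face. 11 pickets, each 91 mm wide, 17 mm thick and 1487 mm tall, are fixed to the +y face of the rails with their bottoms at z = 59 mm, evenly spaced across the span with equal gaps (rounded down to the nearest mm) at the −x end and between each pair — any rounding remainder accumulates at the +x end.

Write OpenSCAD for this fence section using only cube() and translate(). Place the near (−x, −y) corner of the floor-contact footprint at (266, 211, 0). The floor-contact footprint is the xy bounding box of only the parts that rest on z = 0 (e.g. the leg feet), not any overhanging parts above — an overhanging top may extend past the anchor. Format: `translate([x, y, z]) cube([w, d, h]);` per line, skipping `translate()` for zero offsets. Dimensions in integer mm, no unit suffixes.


translate([266, 211, 0]) cube([70, 70, 1678]);
translate([2491, 211, 0]) cube([70, 70, 1678]);
translate([336, 211, 256]) cube([2155, 70, 78]);
translate([336, 211, 1385]) cube([2155, 70, 78]);
translate([432, 281, 59]) cube([91, 17, 1487]);
translate([619, 281, 59]) cube([91, 17, 1487]);
translate([806, 281, 59]) cube([91, 17, 1487]);
translate([993, 281, 59]) cube([91, 17, 1487]);
translate([1180, 281, 59]) cube([91, 17, 1487]);
translate([1367, 281, 59]) cube([91, 17, 1487]);
translate([1554, 281, 59]) cube([91, 17, 1487]);
translate([1741, 281, 59]) cube([91, 17, 1487]);
translate([1928, 281, 59]) cube([91, 17, 1487]);
translate([2115, 281, 59]) cube([91, 17, 1487]);
translate([2302, 281, 59]) cube([91, 17, 1487]);


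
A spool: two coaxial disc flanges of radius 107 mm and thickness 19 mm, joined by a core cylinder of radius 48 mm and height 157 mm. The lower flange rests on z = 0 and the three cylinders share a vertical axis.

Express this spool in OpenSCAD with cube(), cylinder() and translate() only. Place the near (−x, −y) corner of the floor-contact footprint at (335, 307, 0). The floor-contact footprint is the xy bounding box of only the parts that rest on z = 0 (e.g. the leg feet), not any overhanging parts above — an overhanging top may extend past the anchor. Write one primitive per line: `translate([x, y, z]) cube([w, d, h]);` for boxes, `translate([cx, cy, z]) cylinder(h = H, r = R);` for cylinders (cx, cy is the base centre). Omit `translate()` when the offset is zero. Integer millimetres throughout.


translate([442, 414, 0]) cylinder(h = 19, r = 107);
translate([442, 414, 19]) cylinder(h = 157, r = 48);
translate([442, 414, 176]) cylinder(h = 19, r = 107);


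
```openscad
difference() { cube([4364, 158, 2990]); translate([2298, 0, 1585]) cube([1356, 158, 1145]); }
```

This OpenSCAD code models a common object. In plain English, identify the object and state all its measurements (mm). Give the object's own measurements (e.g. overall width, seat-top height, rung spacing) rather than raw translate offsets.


A wall 4364 mm long (x), 158 mm thick (y), 2990 mm tall, with a rectangular window opening cut through it. The opening is 1356 mm wide and 1145 mm tall; its sill is at z = 1585 mm and its near (−x) edge is 2298 mm from the wall's −x end. The opening passes through the full wall thickness.


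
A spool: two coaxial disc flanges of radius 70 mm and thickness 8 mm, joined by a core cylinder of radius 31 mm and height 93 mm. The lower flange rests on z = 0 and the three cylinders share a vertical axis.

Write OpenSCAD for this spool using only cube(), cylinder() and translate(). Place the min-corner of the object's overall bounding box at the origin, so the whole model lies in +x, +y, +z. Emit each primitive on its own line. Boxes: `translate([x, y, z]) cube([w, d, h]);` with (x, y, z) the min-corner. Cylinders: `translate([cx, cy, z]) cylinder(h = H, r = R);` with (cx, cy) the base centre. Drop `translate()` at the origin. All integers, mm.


translate([70, 70, 0]) cylinder(h = 8, r = 70);
translate([70, 70, 8]) cylinder(h = 93, r = 31);
translate([70, 70, 101]) cylinder(h = 8, r = 70);


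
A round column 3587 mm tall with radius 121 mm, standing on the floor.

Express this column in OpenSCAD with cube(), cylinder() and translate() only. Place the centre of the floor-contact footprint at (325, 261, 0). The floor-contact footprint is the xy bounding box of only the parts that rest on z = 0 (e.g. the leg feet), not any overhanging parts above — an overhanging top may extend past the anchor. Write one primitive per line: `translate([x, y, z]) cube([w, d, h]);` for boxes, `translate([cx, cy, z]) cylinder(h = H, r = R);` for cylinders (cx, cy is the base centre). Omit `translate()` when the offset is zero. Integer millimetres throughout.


translate([325, 261, 0]) cylinder(h = 3587, r = 121);


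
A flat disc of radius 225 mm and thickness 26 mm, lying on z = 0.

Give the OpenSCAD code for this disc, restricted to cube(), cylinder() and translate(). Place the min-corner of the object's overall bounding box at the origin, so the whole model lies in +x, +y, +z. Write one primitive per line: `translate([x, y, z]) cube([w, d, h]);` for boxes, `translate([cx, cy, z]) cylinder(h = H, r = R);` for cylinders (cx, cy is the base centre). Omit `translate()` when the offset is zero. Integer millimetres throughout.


translate([225, 225, 0]) cylinder(h = 26, r = 225);


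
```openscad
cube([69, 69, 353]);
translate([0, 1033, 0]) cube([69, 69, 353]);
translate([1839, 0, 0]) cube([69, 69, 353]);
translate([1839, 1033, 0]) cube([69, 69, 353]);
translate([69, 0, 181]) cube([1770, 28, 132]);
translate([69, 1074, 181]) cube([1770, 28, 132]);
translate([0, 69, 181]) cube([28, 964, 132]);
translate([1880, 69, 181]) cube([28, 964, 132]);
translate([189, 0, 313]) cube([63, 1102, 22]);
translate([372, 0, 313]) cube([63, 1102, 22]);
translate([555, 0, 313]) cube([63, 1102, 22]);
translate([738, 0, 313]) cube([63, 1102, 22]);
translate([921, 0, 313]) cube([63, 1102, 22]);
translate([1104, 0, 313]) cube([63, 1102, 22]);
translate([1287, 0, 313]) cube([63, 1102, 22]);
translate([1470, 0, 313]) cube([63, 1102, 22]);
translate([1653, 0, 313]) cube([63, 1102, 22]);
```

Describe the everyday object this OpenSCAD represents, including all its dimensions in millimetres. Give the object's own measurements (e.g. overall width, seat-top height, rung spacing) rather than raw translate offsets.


A bed frame 1908 mm long (x) by 1102 mm wide (y). Four 69×69 mm corner posts, 353 mm tall, at the corners of the footprint. Four rails of 28 mm thickness and 132 mm height run between adjacent posts with their undersides at z = 181 mm, their outer faces flush with the outside of the frame (the two x-running rails run between the posts' inner faces; the two y-running rails run between the posts' inner faces). 9 slats, each 63 mm wide (x) and 22 mm thick, lie across the top of the two x-running rails, running the full 1102 mm width of the frame in y; along x they sit between the end posts with a 120 mm gap after the −x posts and between neighbouring slats, leaving 123 mm before the +x posts.
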